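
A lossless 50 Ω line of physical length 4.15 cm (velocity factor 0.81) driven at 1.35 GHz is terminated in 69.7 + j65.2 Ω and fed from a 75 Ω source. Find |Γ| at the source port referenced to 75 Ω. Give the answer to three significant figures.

|Γ| ≈ 0.595

λ = v/f = 0.81·c / 1.35 GHz = 0.18 m
βl = 2π·l/λ = 2π × 0.231 = 83°
tan(βl) = 8.14
Z_in = Z_0·(Z_L + jZ_0·tanβl)/(Z_0 + jZ_L·tanβl) = 21.2 − j24.1 Ω
Γ_s = (Z_in − Z_s)/(Z_in + Z_s) = (-53.8 − j24.1)/(96.2 − j24.1), |Γ_s| = 0.595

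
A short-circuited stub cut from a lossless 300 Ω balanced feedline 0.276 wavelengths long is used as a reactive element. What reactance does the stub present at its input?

X_in ≈ -1820 Ω (capacitive)

βl = 2π × 0.276 = 99.4°
tan(βl) = -6.07
For a short-circuited stub, Z_in = jZ_0·tan(βl)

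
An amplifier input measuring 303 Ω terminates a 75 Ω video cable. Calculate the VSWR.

Γ = (303 − 75)/(303 + 75) = 0.603
VSWR = (1 + 0.603)/(1 − 0.603)

VSWR ≈ 4.04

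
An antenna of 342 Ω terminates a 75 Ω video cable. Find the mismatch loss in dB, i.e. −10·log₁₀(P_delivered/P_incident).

mismatch loss ≈ 2.29 dB

Γ = (342 − 75)/(342 + 75) = 0.64
|Γ|² = 0.41, so P_del/P_inc = 1 − |Γ|² = 0.59
ML = −10·log₁₀(1 − |Γ|²)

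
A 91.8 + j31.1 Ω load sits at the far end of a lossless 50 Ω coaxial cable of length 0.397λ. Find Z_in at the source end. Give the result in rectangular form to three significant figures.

βl = 2π × 0.397 = 143°
tan(βl) = tan(143°) = -0.756
Z_in = Z_0·(Z_L + jZ_0·tanβl)/(Z_0 + jZ_L·tanβl)
     = 50·(91.8 − j6.69)/(73.5 − j69.4)

Z_in ≈ 35.3 + j28.8 Ω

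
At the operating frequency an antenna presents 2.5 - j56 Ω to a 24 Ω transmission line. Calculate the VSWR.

VSWR ≈ 62

Γ = (Z_L − Z_0)/(Z_L + Z_0) = (-21.5 − j56)/(26.5 − j56)
|Γ| = 60/62 = 0.968
VSWR = (1 + |Γ|)/(1 − |Γ|) = 1.97/0.0318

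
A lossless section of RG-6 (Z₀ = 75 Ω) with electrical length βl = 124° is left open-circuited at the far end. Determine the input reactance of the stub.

X_in ≈ 50.6 Ω (inductive)

tan(βl) = -1.48
For an open-circuited stub, Z_in = −jZ_0·cot(βl) = −jZ_0/tan(βl)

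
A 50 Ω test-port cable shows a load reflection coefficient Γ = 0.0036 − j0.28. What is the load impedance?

Z_L ≈ 43 − j26.1 Ω

Z_L = Z_0·(1 + Γ)/(1 − Γ) = 50·(1 − j0.28)/(0.996 + j0.28)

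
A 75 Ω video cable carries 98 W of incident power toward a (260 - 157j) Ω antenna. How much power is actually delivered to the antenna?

P_delivered ≈ 55.8 W

|Γ| = |(185 − j157)/(335 − j157)| = 0.656
|Γ|² = 0.43
P_refl = |Γ|²·P_inc = 42.2 W, P_del = (1 − |Γ|²)·P_inc = 55.8 W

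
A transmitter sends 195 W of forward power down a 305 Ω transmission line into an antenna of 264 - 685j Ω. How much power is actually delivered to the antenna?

|Γ| = |(-41 − j685)/(569 − j685)| = 0.771
|Γ|² = 0.594
P_refl = |Γ|²·P_inc = 116 W, P_del = (1 − |Γ|²)·P_inc = 79.2 W

P_delivered ≈ 79.2 W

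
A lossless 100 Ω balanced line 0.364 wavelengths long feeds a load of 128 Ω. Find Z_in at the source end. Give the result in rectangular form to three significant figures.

Z_in ≈ 93.9 + j23.2 Ω

βl = 2π × 0.364 = 131°
tan(βl) = tan(131°) = -1.15
Z_in = Z_0·(Z_L + jZ_0·tanβl)/(Z_0 + jZ_L·tanβl)
     = 100·(128 − j115)/(100 − j147)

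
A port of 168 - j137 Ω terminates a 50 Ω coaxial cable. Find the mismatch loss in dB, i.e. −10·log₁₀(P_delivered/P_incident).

mismatch loss ≈ 2.95 dB

Γ = (118 − j137)/(218 − j137), |Γ| = 0.702
|Γ|² = 0.493, so P_del/P_inc = 1 − |Γ|² = 0.507
ML = −10·log₁₀(1 − |Γ|²)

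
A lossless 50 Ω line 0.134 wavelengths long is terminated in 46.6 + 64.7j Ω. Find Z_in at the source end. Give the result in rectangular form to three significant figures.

Z_in ≈ 81.3 − j79.7 Ω

βl = 2π × 0.134 = 48.2°
tan(βl) = tan(48.2°) = 1.12
Z_in = Z_0·(Z_L + jZ_0·tanβl)/(Z_0 + jZ_L·tanβl)
     = 50·(46.6 + j121)/(-22.5 + j52.2)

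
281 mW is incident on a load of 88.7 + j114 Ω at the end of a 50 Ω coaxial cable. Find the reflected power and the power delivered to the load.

|Γ| = |(38.7 + j114)/(138.7 + j114)| = 0.671
|Γ|² = 0.45
P_refl = |Γ|²·P_inc = 126 mW, P_del = (1 − |Γ|²)·P_inc = 155 mW

P_reflected ≈ 126 mW; P_delivered ≈ 155 mW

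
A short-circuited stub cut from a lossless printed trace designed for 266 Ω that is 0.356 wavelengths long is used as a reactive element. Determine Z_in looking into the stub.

βl = 2π × 0.356 = 128°
tan(βl) = -1.27
For a short-circuited stub, Z_in = jZ_0·tan(βl)

Z_in ≈ −j339 Ω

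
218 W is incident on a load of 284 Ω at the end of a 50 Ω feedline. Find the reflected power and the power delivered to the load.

Γ = (284 − 50)/(284 + 50) = 0.701
|Γ|² = 0.491
P_refl = |Γ|²·P_inc = 107 W, P_del = (1 − |Γ|²)·P_inc = 111 W

P_reflected ≈ 107 W; P_delivered ≈ 111 W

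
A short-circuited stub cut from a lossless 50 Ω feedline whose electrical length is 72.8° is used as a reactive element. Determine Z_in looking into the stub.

Z_in ≈ +j162 Ω

tan(βl) = 3.23
For a short-circuited stub, Z_in = jZ_0·tan(βl)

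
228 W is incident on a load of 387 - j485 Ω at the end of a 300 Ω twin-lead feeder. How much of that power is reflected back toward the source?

|Γ| = |(87 − j485)/(687 − j485)| = 0.586
|Γ|² = 0.343
P_refl = |Γ|²·P_inc = 78.3 W, P_del = (1 − |Γ|²)·P_inc = 150 W

P_reflected ≈ 78.3 W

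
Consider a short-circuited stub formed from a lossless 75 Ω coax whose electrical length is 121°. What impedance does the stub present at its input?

tan(βl) = -1.66
For a short-circuited stub, Z_in = jZ_0·tan(βl)

Z_in ≈ −j125 Ω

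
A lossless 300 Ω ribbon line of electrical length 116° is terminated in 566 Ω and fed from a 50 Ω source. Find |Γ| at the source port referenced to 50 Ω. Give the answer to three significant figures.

tan(βl) = -2.05
Z_in = Z_0·(Z_L + jZ_0·tanβl)/(Z_0 + jZ_L·tanβl) = 185 + j98.6 Ω
Γ_s = (Z_in − Z_s)/(Z_in + Z_s) = (135 + j98.6)/(235 + j98.6), |Γ_s| = 0.656

|Γ| ≈ 0.656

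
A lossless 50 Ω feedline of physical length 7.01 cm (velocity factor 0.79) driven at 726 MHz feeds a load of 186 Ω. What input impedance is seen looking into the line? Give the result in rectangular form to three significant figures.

λ = v/f = 0.79·c / 726 MHz = 0.326 m
βl = 2π·l/λ = 2π × 0.215 = 77.3°
tan(βl) = tan(77.3°) = 4.44
Z_in = Z_0·(Z_L + jZ_0·tanβl)/(Z_0 + jZ_L·tanβl)
     = 50·(186 + j222)/(50 + j826)

Z_in ≈ 14.1 − j10.4 Ω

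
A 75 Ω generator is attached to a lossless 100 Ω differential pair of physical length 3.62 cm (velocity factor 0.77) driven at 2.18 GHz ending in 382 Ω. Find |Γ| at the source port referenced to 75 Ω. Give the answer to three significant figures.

|Γ| ≈ 0.56

λ = v/f = 0.77·c / 2.18 GHz = 0.106 m
βl = 2π·l/λ = 2π × 0.342 = 123°
tan(βl) = -1.54
Z_in = Z_0·(Z_L + jZ_0·tanβl)/(Z_0 + jZ_L·tanβl) = 36.2 + j58.8 Ω
Γ_s = (Z_in − Z_s)/(Z_in + Z_s) = (-38.8 + j58.8)/(111 + j58.8), |Γ_s| = 0.56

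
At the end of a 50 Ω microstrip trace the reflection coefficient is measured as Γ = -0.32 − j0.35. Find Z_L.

Z_L ≈ 20.8 − j18.8 Ω

Z_L = Z_0·(1 + Γ)/(1 − Γ) = 50·(0.68 − j0.35)/(1.32 + j0.35)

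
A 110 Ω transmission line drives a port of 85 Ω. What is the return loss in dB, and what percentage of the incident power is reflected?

Γ = (85 − 110)/(85 + 110) = -0.128
RL = −20·log₁₀(0.128) = 17.8 dB
P_refl/P_inc = |Γ|² = 0.0164

RL ≈ 17.8 dB; 1.64% of incident power reflected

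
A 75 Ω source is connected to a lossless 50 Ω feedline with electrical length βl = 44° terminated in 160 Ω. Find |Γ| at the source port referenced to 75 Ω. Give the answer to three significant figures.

|Γ| ≈ 0.553

tan(βl) = 0.966
Z_in = Z_0·(Z_L + jZ_0·tanβl)/(Z_0 + jZ_L·tanβl) = 29.3 − j42.3 Ω
Γ_s = (Z_in − Z_s)/(Z_in + Z_s) = (-45.7 − j42.3)/(104 − j42.3), |Γ_s| = 0.553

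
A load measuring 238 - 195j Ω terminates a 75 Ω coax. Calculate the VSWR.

VSWR ≈ 5.43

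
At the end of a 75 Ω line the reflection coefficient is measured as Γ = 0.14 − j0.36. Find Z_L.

Z_L = Z_0·(1 + Γ)/(1 − Γ) = 75·(1.14 − j0.36)/(0.86 + j0.36)

Z_L ≈ 73.4 − j62.1 Ω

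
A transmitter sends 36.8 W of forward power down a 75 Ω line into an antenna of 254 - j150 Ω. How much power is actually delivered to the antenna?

P_delivered ≈ 21.4 W

|Γ| = |(179 − j150)/(329 − j150)| = 0.646
|Γ|² = 0.417
P_refl = |Γ|²·P_inc = 15.4 W, P_del = (1 − |Γ|²)·P_inc = 21.4 W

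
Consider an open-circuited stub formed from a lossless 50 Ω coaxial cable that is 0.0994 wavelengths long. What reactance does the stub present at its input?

X_in ≈ -69.4 Ω (capacitive)

βl = 2π × 0.0994 = 35.8°
tan(βl) = 0.721
For an open-circuited stub, Z_in = −jZ_0·cot(βl) = −jZ_0/tan(βl)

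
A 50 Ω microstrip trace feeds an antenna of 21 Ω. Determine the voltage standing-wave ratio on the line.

For a purely resistive load, VSWR = R_L/Z_0 or Z_0/R_L (whichever > 1) = 50/21

VSWR ≈ 2.38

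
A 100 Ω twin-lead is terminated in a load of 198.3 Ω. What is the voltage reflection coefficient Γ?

Γ = 0.33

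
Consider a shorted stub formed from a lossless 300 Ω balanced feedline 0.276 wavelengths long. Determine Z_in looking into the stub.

Z_in ≈ −j1820 Ω

βl = 2π × 0.276 = 99.4°
tan(βl) = -6.07
For a shorted stub, Z_in = jZ_0·tan(βl)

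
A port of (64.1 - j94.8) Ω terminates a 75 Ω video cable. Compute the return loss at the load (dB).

Γ = (-10.9 − j94.8)/(139.1 − j94.8), |Γ| = 0.567
RL = −20·log₁₀|Γ| = −20·log₁₀(0.567)

RL ≈ 4.93 dB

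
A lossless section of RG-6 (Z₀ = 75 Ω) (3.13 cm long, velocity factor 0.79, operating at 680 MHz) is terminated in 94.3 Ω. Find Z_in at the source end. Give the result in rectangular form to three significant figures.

Z_in ≈ 80.9 − j16.9 Ω

λ = v/f = 0.79·c / 680 MHz = 0.349 m
βl = 2π·l/λ = 2π × 0.0898 = 32.3°
tan(βl) = tan(32.3°) = 0.633
Z_in = Z_0·(Z_L + jZ_0·tanβl)/(Z_0 + jZ_L·tanβl)
     = 75·(94.3 + j47.5)/(75 + j59.7)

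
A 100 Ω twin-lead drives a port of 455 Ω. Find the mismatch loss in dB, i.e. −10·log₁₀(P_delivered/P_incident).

mismatch loss ≈ 2.29 dB

Γ = (455 − 100)/(455 + 100) = 0.64
|Γ|² = 0.409, so P_del/P_inc = 1 − |Γ|² = 0.591
ML = −10·log₁₀(1 − |Γ|²)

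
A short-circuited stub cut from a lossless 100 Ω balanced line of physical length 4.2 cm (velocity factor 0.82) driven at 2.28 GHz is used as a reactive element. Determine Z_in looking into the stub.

Z_in ≈ −j83.5 Ω

λ = v/f = 0.82·c / 2.28 GHz = 0.108 m
βl = 2π·l/λ = 2π × 0.389 = 140°
tan(βl) = -0.835
For a short-circuited stub, Z_in = jZ_0·tan(βl)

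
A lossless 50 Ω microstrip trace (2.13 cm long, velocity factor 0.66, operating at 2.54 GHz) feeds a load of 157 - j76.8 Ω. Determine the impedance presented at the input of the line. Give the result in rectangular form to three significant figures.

Z_in ≈ 13.6 + j13.4 Ω

λ = v/f = 0.66·c / 2.54 GHz = 0.078 m
βl = 2π·l/λ = 2π × 0.273 = 98.4°
tan(βl) = tan(98.4°) = -6.8
Z_in = Z_0·(Z_L + jZ_0·tanβl)/(Z_0 + jZ_L·tanβl)
     = 50·(157 − j417)/(-472 − j1070)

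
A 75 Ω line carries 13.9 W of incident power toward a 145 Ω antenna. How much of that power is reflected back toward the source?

Γ = (145 − 75)/(145 + 75) = 0.318
|Γ|² = 0.101
P_refl = |Γ|²·P_inc = 1.41 W, P_del = (1 − |Γ|²)·P_inc = 12.5 W

P_reflected ≈ 1.41 W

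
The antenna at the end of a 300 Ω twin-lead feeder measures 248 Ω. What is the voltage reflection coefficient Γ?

Γ = (Z_L − Z_0)/(Z_L + Z_0) = (248 − 300)/(248 + 300) = -52/548

Γ = -0.0949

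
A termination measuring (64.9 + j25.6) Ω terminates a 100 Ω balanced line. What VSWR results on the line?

VSWR ≈ 1.7

Γ = (Z_L − Z_0)/(Z_L + Z_0) = (-35.1 + j25.6)/(164.9 + j25.6)
|Γ| = 43.4/167 = 0.26
VSWR = (1 + |Γ|)/(1 − |Γ|) = 1.26/0.74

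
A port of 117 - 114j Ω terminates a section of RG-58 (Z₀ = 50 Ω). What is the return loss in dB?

RL ≈ 3.69 dB

Γ = (67 − j114)/(167 − j114), |Γ| = 0.654
RL = −20·log₁₀|Γ| = −20·log₁₀(0.654)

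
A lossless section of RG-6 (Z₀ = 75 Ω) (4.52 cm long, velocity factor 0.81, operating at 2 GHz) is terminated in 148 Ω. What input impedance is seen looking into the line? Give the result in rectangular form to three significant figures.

Z_in ≈ 59.2 + j43.4 Ω

λ = v/f = 0.81·c / 2 GHz = 0.122 m
βl = 2π·l/λ = 2π × 0.372 = 134°
tan(βl) = tan(134°) = -1.04
Z_in = Z_0·(Z_L + jZ_0·tanβl)/(Z_0 + jZ_L·tanβl)
     = 75·(148 − j77.9)/(75 − j154)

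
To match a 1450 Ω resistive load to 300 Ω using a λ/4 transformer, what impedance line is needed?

Z_qwt ≈ 660 Ω

Z_qwt = √(Z_0·R_L) = √(300 × 1450) = √435000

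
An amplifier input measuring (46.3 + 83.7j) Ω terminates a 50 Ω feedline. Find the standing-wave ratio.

VSWR ≈ 4.82

Γ = (Z_L − Z_0)/(Z_L + Z_0) = (-3.7 + j83.7)/(96.3 + j83.7)
|Γ| = 83.8/128 = 0.657
VSWR = (1 + |Γ|)/(1 − |Γ|) = 1.66/0.343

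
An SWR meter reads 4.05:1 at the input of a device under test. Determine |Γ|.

|Γ| ≈ 0.604

|Γ| = (S − 1)/(S + 1) = (4.05 − 1)/(4.05 + 1) = 3.05/5.05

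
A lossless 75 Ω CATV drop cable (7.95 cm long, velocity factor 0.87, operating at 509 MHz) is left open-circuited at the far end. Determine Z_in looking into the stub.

Z_in ≈ −j50.9 Ω

λ = v/f = 0.87·c / 509 MHz = 0.513 m
βl = 2π·l/λ = 2π × 0.155 = 55.8°
tan(βl) = 1.47
For an open-circuited stub, Z_in = −jZ_0·cot(βl) = −jZ_0/tan(βl)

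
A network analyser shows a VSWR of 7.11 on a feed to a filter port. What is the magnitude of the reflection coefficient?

|Γ| = (S − 1)/(S + 1) = (7.11 − 1)/(7.11 + 1) = 6.11/8.11

|Γ| ≈ 0.753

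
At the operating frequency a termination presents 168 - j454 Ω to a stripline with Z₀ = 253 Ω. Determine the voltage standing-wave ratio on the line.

VSWR ≈ 6.87

Γ = (Z_L − Z_0)/(Z_L + Z_0) = (-85 − j454)/(421 − j454)
|Γ| = 462/619 = 0.746
VSWR = (1 + |Γ|)/(1 − |Γ|) = 1.75/0.254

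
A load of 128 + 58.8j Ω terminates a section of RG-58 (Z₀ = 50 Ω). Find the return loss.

Γ = (78 + j58.8)/(178 + j58.8), |Γ| = 0.521
RL = −20·log₁₀|Γ| = −20·log₁₀(0.521)

RL ≈ 5.66 dB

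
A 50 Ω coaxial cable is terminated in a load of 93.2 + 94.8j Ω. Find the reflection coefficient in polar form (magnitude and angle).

Γ ≈ 0.607 ∠ 32°

Γ = (Z_L − Z_0)/(Z_L + Z_0) = (43.2 + j94.8)/(143.2 + j94.8)
|Γ| = 104/172 = 0.607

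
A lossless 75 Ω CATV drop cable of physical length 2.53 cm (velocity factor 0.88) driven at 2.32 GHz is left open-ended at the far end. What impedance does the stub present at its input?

Z_in ≈ −j13.2 Ω

λ = v/f = 0.88·c / 2.32 GHz = 0.114 m
βl = 2π·l/λ = 2π × 0.222 = 80°
tan(βl) = 5.69
For an open-ended stub, Z_in = −jZ_0·cot(βl) = −jZ_0/tan(βl)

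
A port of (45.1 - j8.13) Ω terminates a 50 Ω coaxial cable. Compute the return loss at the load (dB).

Γ = (-4.9 − j8.13)/(95.1 − j8.13), |Γ| = 0.0995
RL = −20·log₁₀|Γ| = −20·log₁₀(0.0995)

RL ≈ 20 dB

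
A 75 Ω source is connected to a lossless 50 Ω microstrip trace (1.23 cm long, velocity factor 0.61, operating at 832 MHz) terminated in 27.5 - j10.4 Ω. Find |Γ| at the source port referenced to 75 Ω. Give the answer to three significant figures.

λ = v/f = 0.61·c / 832 MHz = 0.22 m
βl = 2π·l/λ = 2π × 0.0559 = 20.1°
tan(βl) = 0.367
Z_in = Z_0·(Z_L + jZ_0·tanβl)/(Z_0 + jZ_L·tanβl) = 26 + j2.49 Ω
Γ_s = (Z_in − Z_s)/(Z_in + Z_s) = (-49 + j2.49)/(101 + j2.49), |Γ_s| = 0.485

|Γ| ≈ 0.485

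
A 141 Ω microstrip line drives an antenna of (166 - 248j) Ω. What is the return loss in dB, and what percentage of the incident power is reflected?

Γ = (25 − j248)/(307 − j248), |Γ| = 0.632
RL = −20·log₁₀(0.632) = 3.99 dB
P_refl/P_inc = |Γ|² = 0.399

RL ≈ 3.99 dB; 39.9% of incident power reflected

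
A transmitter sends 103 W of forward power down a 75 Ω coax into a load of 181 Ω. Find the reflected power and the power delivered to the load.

P_reflected ≈ 17.7 W; P_delivered ≈ 85.3 W

Γ = (181 − 75)/(181 + 75) = 0.414
|Γ|² = 0.171
P_refl = |Γ|²·P_inc = 17.7 W, P_del = (1 − |Γ|²)·P_inc = 85.3 W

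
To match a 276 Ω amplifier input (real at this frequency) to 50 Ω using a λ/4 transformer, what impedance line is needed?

Z_qwt = √(Z_0·R_L) = √(50 × 276) = √13800

Z_qwt ≈ 117 Ω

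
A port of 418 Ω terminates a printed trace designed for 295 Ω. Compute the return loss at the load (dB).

RL ≈ 15.3 dB

Γ = (418 − 295)/(418 + 295) = 0.173
RL = −20·log₁₀|Γ| = −20·log₁₀(0.173)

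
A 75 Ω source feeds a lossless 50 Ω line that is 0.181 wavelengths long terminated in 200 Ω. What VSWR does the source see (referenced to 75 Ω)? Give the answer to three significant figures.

VSWR ≈ 5.43

βl = 2π × 0.181 = 65.2°
tan(βl) = 2.16
Z_in = Z_0·(Z_L + jZ_0·tanβl)/(Z_0 + jZ_L·tanβl) = 15 − j21.4 Ω
Γ_s = (Z_in − Z_s)/(Z_in + Z_s) = (-60 − j21.4)/(90 − j21.4), |Γ_s| = 0.689
VSWR = (1 + |Γ_s|)/(1 − |Γ_s|)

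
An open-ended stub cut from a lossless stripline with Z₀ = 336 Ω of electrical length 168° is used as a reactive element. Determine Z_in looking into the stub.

tan(βl) = -0.213
For an open-ended stub, Z_in = −jZ_0·cot(βl) = −jZ_0/tan(βl)

Z_in ≈ +j1580 Ω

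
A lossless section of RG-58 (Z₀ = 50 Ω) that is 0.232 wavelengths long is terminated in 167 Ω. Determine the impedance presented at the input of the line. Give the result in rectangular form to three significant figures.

βl = 2π × 0.232 = 83.5°
tan(βl) = tan(83.5°) = 8.8
Z_in = Z_0·(Z_L + jZ_0·tanβl)/(Z_0 + jZ_L·tanβl)
     = 50·(167 + j440)/(50 + j1470)

Z_in ≈ 15.1 − j5.16 Ω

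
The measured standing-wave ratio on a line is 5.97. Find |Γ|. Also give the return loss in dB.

|Γ| ≈ 0.713; return loss ≈ 2.94 dB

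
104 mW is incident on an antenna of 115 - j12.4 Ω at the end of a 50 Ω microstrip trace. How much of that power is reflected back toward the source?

P_reflected ≈ 16.6 mW

|Γ| = |(65 − j12.4)/(165 − j12.4)| = 0.4
|Γ|² = 0.16
P_refl = |Γ|²·P_inc = 16.6 mW, P_del = (1 − |Γ|²)·P_inc = 87.4 mW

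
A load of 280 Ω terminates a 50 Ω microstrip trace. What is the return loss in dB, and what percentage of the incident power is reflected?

Γ = (280 − 50)/(280 + 50) = 0.697
RL = −20·log₁₀(0.697) = 3.14 dB
P_refl/P_inc = |Γ|² = 0.486

RL ≈ 3.14 dB; 48.6% of incident power reflected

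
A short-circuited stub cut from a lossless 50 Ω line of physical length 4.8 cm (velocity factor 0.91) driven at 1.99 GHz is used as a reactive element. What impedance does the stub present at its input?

Z_in ≈ −j68.9 Ω

λ = v/f = 0.91·c / 1.99 GHz = 0.137 m
βl = 2π·l/λ = 2π × 0.35 = 126°
tan(βl) = -1.38
For a short-circuited stub, Z_in = jZ_0·tan(βl)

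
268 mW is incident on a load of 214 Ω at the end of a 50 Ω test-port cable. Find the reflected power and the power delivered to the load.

Γ = (214 − 50)/(214 + 50) = 0.621
|Γ|² = 0.386
P_refl = |Γ|²·P_inc = 103 mW, P_del = (1 − |Γ|²)·P_inc = 165 mW

P_reflected ≈ 103 mW; P_delivered ≈ 165 mW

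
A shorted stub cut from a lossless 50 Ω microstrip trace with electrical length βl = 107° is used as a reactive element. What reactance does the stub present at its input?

X_in ≈ -164 Ω (capacitive)

tan(βl) = -3.27
For a shorted stub, Z_in = jZ_0·tan(βl)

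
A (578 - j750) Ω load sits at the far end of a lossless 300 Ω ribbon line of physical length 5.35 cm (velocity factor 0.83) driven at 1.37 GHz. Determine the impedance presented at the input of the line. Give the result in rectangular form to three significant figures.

λ = v/f = 0.83·c / 1.37 GHz = 0.182 m
βl = 2π·l/λ = 2π × 0.294 = 106°
tan(βl) = tan(106°) = -3.49
Z_in = Z_0·(Z_L + jZ_0·tanβl)/(Z_0 + jZ_L·tanβl)
     = 300·(578 − j1800)/(-2320 − j2020)

Z_in ≈ 72.6 + j169 Ω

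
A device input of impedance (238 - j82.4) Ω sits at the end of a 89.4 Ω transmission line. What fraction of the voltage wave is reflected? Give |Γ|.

|Γ| ≈ 0.503

Γ = (Z_L − Z_0)/(Z_L + Z_0) = (148.6 − j82.4)/(327.4 − j82.4)
|Γ| = 170/338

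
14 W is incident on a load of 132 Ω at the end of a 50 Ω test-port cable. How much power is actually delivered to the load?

P_delivered ≈ 11.2 W

Γ = (132 − 50)/(132 + 50) = 0.451
|Γ|² = 0.203
P_refl = |Γ|²·P_inc = 2.84 W, P_del = (1 − |Γ|²)·P_inc = 11.2 W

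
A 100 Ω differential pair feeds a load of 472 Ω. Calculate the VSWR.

Γ = (472 − 100)/(472 + 100) = 0.65
VSWR = (1 + 0.65)/(1 − 0.65)

VSWR ≈ 4.72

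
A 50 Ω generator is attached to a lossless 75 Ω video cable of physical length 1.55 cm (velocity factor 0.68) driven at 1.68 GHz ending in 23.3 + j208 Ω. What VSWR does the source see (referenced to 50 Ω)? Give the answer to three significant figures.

λ = v/f = 0.68·c / 1.68 GHz = 0.121 m
βl = 2π·l/λ = 2π × 0.128 = 46°
tan(βl) = 1.03
Z_in = Z_0·(Z_L + jZ_0·tanβl)/(Z_0 + jZ_L·tanβl) = 13.4 − j151 Ω
Γ_s = (Z_in − Z_s)/(Z_in + Z_s) = (-36.6 − j151)/(63.4 − j151), |Γ_s| = 0.948
VSWR = (1 + |Γ_s|)/(1 − |Γ_s|)

VSWR ≈ 37.8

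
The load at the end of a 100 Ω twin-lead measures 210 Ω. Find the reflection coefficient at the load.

Γ = 0.355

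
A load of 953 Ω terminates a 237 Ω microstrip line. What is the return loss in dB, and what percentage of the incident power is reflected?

RL ≈ 4.41 dB; 36.2% of incident power reflected

Γ = (953 − 237)/(953 + 237) = 0.602
RL = −20·log₁₀(0.602) = 4.41 dB
P_refl/P_inc = |Γ|² = 0.362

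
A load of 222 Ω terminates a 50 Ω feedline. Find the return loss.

Γ = (222 − 50)/(222 + 50) = 0.632
RL = −20·log₁₀|Γ| = −20·log₁₀(0.632)

RL ≈ 3.98 dB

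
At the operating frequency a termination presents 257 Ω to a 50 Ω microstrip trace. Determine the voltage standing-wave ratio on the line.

VSWR ≈ 5.14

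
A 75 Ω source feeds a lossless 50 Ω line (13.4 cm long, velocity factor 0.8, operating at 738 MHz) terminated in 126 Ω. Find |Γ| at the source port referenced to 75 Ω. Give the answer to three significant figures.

|Γ| ≈ 0.4

λ = v/f = 0.8·c / 738 MHz = 0.325 m
βl = 2π·l/λ = 2π × 0.412 = 148°
tan(βl) = -0.617
Z_in = Z_0·(Z_L + jZ_0·tanβl)/(Z_0 + jZ_L·tanβl) = 50.9 + j48.3 Ω
Γ_s = (Z_in − Z_s)/(Z_in + Z_s) = (-24.1 + j48.3)/(126 + j48.3), |Γ_s| = 0.4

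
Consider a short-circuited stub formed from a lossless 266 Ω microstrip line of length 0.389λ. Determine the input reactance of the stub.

βl = 2π × 0.389 = 140°
tan(βl) = -0.838
For a short-circuited stub, Z_in = jZ_0·tan(βl)

X_in ≈ -223 Ω (capacitive)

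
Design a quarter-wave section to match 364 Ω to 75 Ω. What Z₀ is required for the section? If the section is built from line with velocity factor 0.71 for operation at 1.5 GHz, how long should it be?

Z_qwt = √(Z_0·R_L) = √(75 × 364) = √27300
λ = 0.71·c/f = 0.142 m, so l = λ/4 = 0.0355 m

Z_qwt ≈ 165 Ω; length ≈ 3.55 cm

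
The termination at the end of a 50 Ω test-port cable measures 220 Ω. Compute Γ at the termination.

Γ = 0.63

Γ = (Z_L − Z_0)/(Z_L + Z_0) = (220 − 50)/(220 + 50) = 170/270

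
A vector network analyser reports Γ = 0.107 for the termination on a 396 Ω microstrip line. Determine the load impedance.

Z_L ≈ 491 Ω

Z_L = Z_0·(1 + Γ)/(1 − Γ) = 396·(1.11)/(0.893)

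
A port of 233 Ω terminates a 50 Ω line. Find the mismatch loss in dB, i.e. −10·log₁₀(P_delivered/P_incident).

mismatch loss ≈ 2.35 dB

Γ = (233 − 50)/(233 + 50) = 0.647
|Γ|² = 0.418, so P_del/P_inc = 1 − |Γ|² = 0.582
ML = −10·log₁₀(1 − |Γ|²)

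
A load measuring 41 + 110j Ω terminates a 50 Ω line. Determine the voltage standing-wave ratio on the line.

Γ = (Z_L − Z_0)/(Z_L + Z_0) = (-9 + j110)/(91 + j110)
|Γ| = 110/143 = 0.773
VSWR = (1 + |Γ|)/(1 − |Γ|) = 1.77/0.227

VSWR ≈ 7.81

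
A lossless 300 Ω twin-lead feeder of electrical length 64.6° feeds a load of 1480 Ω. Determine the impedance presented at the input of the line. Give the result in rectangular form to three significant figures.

Z_in ≈ 73.8 − j135 Ω

tan(βl) = tan(64.6°) = 2.11
Z_in = Z_0·(Z_L + jZ_0·tanβl)/(Z_0 + jZ_L·tanβl)
     = 300·(1480 + j632)/(300 + j3120)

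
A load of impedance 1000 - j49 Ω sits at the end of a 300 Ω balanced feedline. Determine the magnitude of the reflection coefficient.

|Γ| ≈ 0.539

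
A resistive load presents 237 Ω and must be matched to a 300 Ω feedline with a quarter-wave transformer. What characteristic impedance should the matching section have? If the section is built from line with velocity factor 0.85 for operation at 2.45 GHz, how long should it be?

Z_qwt = √(Z_0·R_L) = √(300 × 237) = √71100
λ = 0.85·c/f = 0.104 m, so l = λ/4 = 0.026 m

Z_qwt ≈ 267 Ω; length ≈ 2.6 cm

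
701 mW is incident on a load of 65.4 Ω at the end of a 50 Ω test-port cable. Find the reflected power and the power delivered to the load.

Γ = (65.4 − 50)/(65.4 + 50) = 0.133
|Γ|² = 0.0178
P_refl = |Γ|²·P_inc = 12.5 mW, P_del = (1 − |Γ|²)·P_inc = 689 mW

P_reflected ≈ 12.5 mW; P_delivered ≈ 689 mW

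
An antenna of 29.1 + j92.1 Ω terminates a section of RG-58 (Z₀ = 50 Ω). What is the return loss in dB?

Γ = (-20.9 + j92.1)/(79.1 + j92.1), |Γ| = 0.778
RL = −20·log₁₀|Γ| = −20·log₁₀(0.778)

RL ≈ 2.18 dB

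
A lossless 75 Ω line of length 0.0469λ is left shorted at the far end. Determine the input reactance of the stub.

βl = 2π × 0.0469 = 16.9°
tan(βl) = 0.304
For a shorted stub, Z_in = jZ_0·tan(βl)

X_in ≈ 22.8 Ω (inductive)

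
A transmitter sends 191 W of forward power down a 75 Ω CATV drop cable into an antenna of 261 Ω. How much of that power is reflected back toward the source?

P_reflected ≈ 58.5 W

Γ = (261 − 75)/(261 + 75) = 0.554
|Γ|² = 0.306
P_refl = |Γ|²·P_inc = 58.5 W, P_del = (1 − |Γ|²)·P_inc = 132 W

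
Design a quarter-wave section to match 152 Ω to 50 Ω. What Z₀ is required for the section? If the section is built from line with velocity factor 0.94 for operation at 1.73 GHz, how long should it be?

Z_qwt ≈ 87.2 Ω; length ≈ 4.08 cm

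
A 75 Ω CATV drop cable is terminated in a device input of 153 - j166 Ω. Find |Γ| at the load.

|Γ| ≈ 0.65

Γ = (Z_L − Z_0)/(Z_L + Z_0) = (78 − j166)/(228 − j166)
|Γ| = 183/282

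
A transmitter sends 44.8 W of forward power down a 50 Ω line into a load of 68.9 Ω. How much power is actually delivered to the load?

P_delivered ≈ 43.7 W

Γ = (68.9 − 50)/(68.9 + 50) = 0.159
|Γ|² = 0.0253
P_refl = |Γ|²·P_inc = 1.13 W, P_del = (1 − |Γ|²)·P_inc = 43.7 W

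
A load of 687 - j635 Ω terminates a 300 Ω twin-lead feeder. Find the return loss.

RL ≈ 3.96 dB

Γ = (387 − j635)/(987 − j635), |Γ| = 0.634
RL = −20·log₁₀|Γ| = −20·log₁₀(0.634)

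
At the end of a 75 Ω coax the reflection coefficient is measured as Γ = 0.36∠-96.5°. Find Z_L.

Z_L ≈ 53.9 − j44.3 Ω

Z_L = Z_0·(1 + Γ)/(1 − Γ) = 75·(0.959 − j0.358)/(1.04 + j0.358)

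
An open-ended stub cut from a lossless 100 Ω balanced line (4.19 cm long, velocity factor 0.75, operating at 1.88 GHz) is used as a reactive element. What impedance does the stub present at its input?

λ = v/f = 0.75·c / 1.88 GHz = 0.12 m
βl = 2π·l/λ = 2π × 0.35 = 126°
tan(βl) = -1.37
For an open-ended stub, Z_in = −jZ_0·cot(βl) = −jZ_0/tan(βl)

Z_in ≈ +j72.7 Ω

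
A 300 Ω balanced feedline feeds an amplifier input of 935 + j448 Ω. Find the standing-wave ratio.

VSWR ≈ 3.9

Γ = (Z_L − Z_0)/(Z_L + Z_0) = (635 + j448)/(1235 + j448)
|Γ| = 777/1310 = 0.592
VSWR = (1 + |Γ|)/(1 − |Γ|) = 1.59/0.408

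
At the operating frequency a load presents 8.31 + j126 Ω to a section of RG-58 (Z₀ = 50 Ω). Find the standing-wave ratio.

VSWR ≈ 44.4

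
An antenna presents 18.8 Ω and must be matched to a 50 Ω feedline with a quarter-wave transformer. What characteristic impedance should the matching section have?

Z_qwt ≈ 30.7 Ω

Z_qwt = √(Z_0·R_L) = √(50 × 18.8) = √940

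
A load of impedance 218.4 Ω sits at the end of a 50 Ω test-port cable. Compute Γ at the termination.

Γ = 0.627

Γ = (Z_L − Z_0)/(Z_L + Z_0) = (218.4 − 50)/(218.4 + 50) = 168.4/268.4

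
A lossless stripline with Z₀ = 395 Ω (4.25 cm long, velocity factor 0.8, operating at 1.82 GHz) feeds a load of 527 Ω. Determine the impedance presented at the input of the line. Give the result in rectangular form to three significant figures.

Z_in ≈ 323 + j74.5 Ω

λ = v/f = 0.8·c / 1.82 GHz = 0.132 m
βl = 2π·l/λ = 2π × 0.322 = 116°
tan(βl) = tan(116°) = -2.05
Z_in = Z_0·(Z_L + jZ_0·tanβl)/(Z_0 + jZ_L·tanβl)
     = 395·(527 − j809)/(395 − j1080)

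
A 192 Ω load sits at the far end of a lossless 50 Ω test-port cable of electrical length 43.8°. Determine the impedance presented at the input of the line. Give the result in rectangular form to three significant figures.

Z_in ≈ 25.3 − j45.3 Ω

tan(βl) = tan(43.8°) = 0.959
Z_in = Z_0·(Z_L + jZ_0·tanβl)/(Z_0 + jZ_L·tanβl)
     = 50·(192 + j47.9)/(50 + j184)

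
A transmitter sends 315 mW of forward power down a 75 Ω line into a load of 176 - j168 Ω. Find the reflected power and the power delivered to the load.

P_reflected ≈ 133 mW; P_delivered ≈ 182 mW

|Γ| = |(101 − j168)/(251 − j168)| = 0.649
|Γ|² = 0.421
P_refl = |Γ|²·P_inc = 133 mW, P_del = (1 − |Γ|²)·P_inc = 182 mW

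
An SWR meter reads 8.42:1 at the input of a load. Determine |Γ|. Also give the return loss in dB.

|Γ| ≈ 0.788; return loss ≈ 2.07 dB

|Γ| = (S − 1)/(S + 1) = (8.42 − 1)/(8.42 + 1) = 7.42/9.42
RL = −20·log₁₀|Γ| = −20·log₁₀(0.788)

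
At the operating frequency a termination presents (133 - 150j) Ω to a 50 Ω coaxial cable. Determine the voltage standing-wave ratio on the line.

VSWR ≈ 6.26

Γ = (Z_L − Z_0)/(Z_L + Z_0) = (83 − j150)/(183 − j150)
|Γ| = 171/237 = 0.725
VSWR = (1 + |Γ|)/(1 − |Γ|) = 1.72/0.275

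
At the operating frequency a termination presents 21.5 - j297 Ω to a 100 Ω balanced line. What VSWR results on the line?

Γ = (Z_L − Z_0)/(Z_L + Z_0) = (-78.5 − j297)/(121.5 − j297)
|Γ| = 307/321 = 0.957
VSWR = (1 + |Γ|)/(1 − |Γ|) = 1.96/0.0427

VSWR ≈ 45.9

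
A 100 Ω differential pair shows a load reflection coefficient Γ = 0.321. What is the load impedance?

Z_L ≈ 195 Ω

Z_L = Z_0·(1 + Γ)/(1 − Γ) = 100·(1.32)/(0.679)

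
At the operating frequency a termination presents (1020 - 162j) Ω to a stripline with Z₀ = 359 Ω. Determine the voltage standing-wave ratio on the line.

Γ = (Z_L − Z_0)/(Z_L + Z_0) = (661 − j162)/(1379 − j162)
|Γ| = 681/1390 = 0.49
VSWR = (1 + |Γ|)/(1 − |Γ|) = 1.49/0.51

VSWR ≈ 2.92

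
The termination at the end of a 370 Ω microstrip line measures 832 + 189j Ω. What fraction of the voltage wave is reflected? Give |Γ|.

Γ = (Z_L − Z_0)/(Z_L + Z_0) = (462 + j189)/(1202 + j189)
|Γ| = 499/1220

|Γ| ≈ 0.41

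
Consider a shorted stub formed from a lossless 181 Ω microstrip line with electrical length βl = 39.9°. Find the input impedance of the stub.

Z_in ≈ +j151 Ω

tan(βl) = 0.836
For a shorted stub, Z_in = jZ_0·tan(βl)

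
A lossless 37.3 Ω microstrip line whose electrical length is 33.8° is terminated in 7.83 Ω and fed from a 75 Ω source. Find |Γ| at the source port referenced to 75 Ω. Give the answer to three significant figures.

|Γ| ≈ 0.762

tan(βl) = 0.669
Z_in = Z_0·(Z_L + jZ_0·tanβl)/(Z_0 + jZ_L·tanβl) = 11.1 + j23.4 Ω
Γ_s = (Z_in − Z_s)/(Z_in + Z_s) = (-63.9 + j23.4)/(86.1 + j23.4), |Γ_s| = 0.762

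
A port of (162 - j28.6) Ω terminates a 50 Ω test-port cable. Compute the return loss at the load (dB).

RL ≈ 5.35 dB

Γ = (112 − j28.6)/(212 − j28.6), |Γ| = 0.54
RL = −20·log₁₀|Γ| = −20·log₁₀(0.54)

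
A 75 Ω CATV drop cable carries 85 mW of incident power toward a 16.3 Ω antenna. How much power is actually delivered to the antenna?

Γ = (16.3 − 75)/(16.3 + 75) = -0.643
|Γ|² = 0.413
P_refl = |Γ|²·P_inc = 35.1 mW, P_del = (1 − |Γ|²)·P_inc = 49.9 mW

P_delivered ≈ 49.9 mW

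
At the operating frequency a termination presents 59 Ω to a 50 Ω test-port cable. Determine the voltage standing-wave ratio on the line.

VSWR ≈ 1.18

For a purely resistive load, VSWR = R_L/Z_0 or Z_0/R_L (whichever > 1) = 59/50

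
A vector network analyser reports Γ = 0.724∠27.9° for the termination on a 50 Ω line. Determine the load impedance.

Z_L = Z_0·(1 + Γ)/(1 − Γ) = 50·(1.64 + j0.339)/(0.36 − j0.339)

Z_L ≈ 97.3 + j139 Ω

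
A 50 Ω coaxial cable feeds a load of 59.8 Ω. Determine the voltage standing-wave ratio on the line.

For a purely resistive load, VSWR = R_L/Z_0 or Z_0/R_L (whichever > 1) = 59.8/50

VSWR ≈ 1.2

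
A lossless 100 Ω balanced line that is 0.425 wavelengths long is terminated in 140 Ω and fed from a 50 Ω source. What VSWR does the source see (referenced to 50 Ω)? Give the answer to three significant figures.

VSWR ≈ 2.55

βl = 2π × 0.425 = 153°
tan(βl) = -0.51
Z_in = Z_0·(Z_L + jZ_0·tanβl)/(Z_0 + jZ_L·tanβl) = 117 + j32.4 Ω
Γ_s = (Z_in − Z_s)/(Z_in + Z_s) = (66.9 + j32.4)/(167 + j32.4), |Γ_s| = 0.437
VSWR = (1 + |Γ_s|)/(1 − |Γ_s|)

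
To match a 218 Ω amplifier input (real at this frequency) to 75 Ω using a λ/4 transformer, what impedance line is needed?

Z_qwt = √(Z_0·R_L) = √(75 × 218) = √16350

Z_qwt ≈ 128 Ω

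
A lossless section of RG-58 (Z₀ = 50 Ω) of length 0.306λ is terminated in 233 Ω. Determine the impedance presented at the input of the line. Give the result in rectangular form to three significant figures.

Z_in ≈ 12.1 + j17.4 Ω

βl = 2π × 0.306 = 110°
tan(βl) = tan(110°) = -2.72
Z_in = Z_0·(Z_L + jZ_0·tanβl)/(Z_0 + jZ_L·tanβl)
     = 50·(233 − j136)/(50 − j635)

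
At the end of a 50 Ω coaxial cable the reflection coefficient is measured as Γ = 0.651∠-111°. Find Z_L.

Z_L = Z_0·(1 + Γ)/(1 − Γ) = 50·(0.767 − j0.608)/(1.23 + j0.608)

Z_L ≈ 15.2 − j32.1 Ω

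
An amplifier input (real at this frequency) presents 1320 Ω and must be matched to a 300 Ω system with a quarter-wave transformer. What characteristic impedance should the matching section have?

Z_qwt ≈ 629 Ω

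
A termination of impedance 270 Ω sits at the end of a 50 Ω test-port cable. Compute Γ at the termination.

Γ = 0.688

Γ = (Z_L − Z_0)/(Z_L + Z_0) = (270 − 50)/(270 + 50) = 220/320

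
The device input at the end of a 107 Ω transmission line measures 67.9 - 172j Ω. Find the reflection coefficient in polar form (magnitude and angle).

Γ = (Z_L − Z_0)/(Z_L + Z_0) = (-39.1 − j172)/(174.9 − j172)
|Γ| = 176/245 = 0.719

Γ ≈ 0.719 ∠ -58.3°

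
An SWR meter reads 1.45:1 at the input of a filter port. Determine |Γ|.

|Γ| = (S − 1)/(S + 1) = (1.45 − 1)/(1.45 + 1) = 0.45/2.45

|Γ| ≈ 0.184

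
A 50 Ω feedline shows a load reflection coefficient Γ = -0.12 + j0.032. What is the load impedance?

Z_L = Z_0·(1 + Γ)/(1 − Γ) = 50·(0.88 + j0.032)/(1.12 − j0.032)

Z_L ≈ 39.2 + j2.55 Ω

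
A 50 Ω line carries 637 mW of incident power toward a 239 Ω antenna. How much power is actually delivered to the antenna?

Γ = (239 − 50)/(239 + 50) = 0.654
|Γ|² = 0.428
P_refl = |Γ|²·P_inc = 272 mW, P_del = (1 − |Γ|²)·P_inc = 365 mW

P_delivered ≈ 365 mW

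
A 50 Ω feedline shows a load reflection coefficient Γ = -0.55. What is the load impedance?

Z_L ≈ 14.5 Ω

Z_L = Z_0·(1 + Γ)/(1 − Γ) = 50·(0.45)/(1.55)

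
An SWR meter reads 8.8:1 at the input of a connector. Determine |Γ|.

|Γ| = (S − 1)/(S + 1) = (8.8 − 1)/(8.8 + 1) = 7.8/9.8

|Γ| ≈ 0.796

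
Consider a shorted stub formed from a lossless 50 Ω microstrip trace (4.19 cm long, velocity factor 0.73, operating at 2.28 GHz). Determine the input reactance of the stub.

λ = v/f = 0.73·c / 2.28 GHz = 0.0961 m
βl = 2π·l/λ = 2π × 0.436 = 157°
tan(βl) = -0.424
For a shorted stub, Z_in = jZ_0·tan(βl)

X_in ≈ -21.2 Ω (capacitive)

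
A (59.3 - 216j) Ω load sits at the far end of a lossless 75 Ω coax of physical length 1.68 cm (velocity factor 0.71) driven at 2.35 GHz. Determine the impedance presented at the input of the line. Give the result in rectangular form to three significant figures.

λ = v/f = 0.71·c / 2.35 GHz = 0.0906 m
βl = 2π·l/λ = 2π × 0.185 = 66.7°
tan(βl) = tan(66.7°) = 2.32
Z_in = Z_0·(Z_L + jZ_0·tanβl)/(Z_0 + jZ_L·tanβl)
     = 75·(59.3 − j41.6)/(577 + j138)

Z_in ≈ 6.07 − j6.86 Ω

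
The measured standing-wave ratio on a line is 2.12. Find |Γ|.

|Γ| = (S − 1)/(S + 1) = (2.12 − 1)/(2.12 + 1) = 1.12/3.12

|Γ| ≈ 0.359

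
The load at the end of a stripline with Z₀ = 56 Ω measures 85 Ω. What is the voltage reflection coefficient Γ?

Γ = (Z_L − Z_0)/(Z_L + Z_0) = (85 − 56)/(85 + 56) = 29/141

Γ = 0.206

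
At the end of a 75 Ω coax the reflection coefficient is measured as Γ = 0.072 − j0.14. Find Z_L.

Z_L = Z_0·(1 + Γ)/(1 − Γ) = 75·(1.07 − j0.14)/(0.928 + j0.14)

Z_L ≈ 83 − j23.8 Ω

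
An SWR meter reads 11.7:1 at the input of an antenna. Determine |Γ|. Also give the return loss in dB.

|Γ| = (S − 1)/(S + 1) = (11.7 − 1)/(11.7 + 1) = 10.7/12.7
RL = −20·log₁₀|Γ| = −20·log₁₀(0.843)

|Γ| ≈ 0.843; return loss ≈ 1.49 dB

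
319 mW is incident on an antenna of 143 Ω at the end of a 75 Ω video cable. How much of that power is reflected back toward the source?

Γ = (143 − 75)/(143 + 75) = 0.312
|Γ|² = 0.0973
P_refl = |Γ|²·P_inc = 31 mW, P_del = (1 − |Γ|²)·P_inc = 288 mW

P_reflected ≈ 31 mW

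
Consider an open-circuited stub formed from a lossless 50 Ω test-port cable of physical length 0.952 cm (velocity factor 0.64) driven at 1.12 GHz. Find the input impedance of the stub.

Z_in ≈ −j137 Ω

λ = v/f = 0.64·c / 1.12 GHz = 0.171 m
βl = 2π·l/λ = 2π × 0.0555 = 20°
tan(βl) = 0.364
For an open-circuited stub, Z_in = −jZ_0·cot(βl) = −jZ_0/tan(βl)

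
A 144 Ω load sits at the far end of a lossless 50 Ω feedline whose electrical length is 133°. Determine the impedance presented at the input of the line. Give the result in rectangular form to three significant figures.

tan(βl) = tan(133°) = -1.07
Z_in = Z_0·(Z_L + jZ_0·tanβl)/(Z_0 + jZ_L·tanβl)
     = 50·(144 − j53.6)/(50 − j154)

Z_in ≈ 29.4 + j37.1 Ω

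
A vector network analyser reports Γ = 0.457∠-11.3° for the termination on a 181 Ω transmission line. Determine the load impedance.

Z_L ≈ 458 − j104 Ω

Z_L = Z_0·(1 + Γ)/(1 − Γ) = 181·(1.45 − j0.0895)/(0.552 + j0.0895)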